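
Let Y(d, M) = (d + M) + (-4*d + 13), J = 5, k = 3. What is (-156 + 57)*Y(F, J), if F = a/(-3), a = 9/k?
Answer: -2079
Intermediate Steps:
a = 3 (a = 9/3 = 9*(⅓) = 3)
F = -1 (F = 3/(-3) = 3*(-⅓) = -1)
Y(d, M) = 13 + M - 3*d (Y(d, M) = (M + d) + (13 - 4*d) = 13 + M - 3*d)
(-156 + 57)*Y(F, J) = (-156 + 57)*(13 + 5 - 3*(-1)) = -99*(13 + 5 + 3) = -99*21 = -2079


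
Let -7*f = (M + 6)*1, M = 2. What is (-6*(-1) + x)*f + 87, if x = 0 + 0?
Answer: 561/7 ≈ 80.143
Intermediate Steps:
f = -8/7 (f = -(2 + 6)/7 = -8/7 ≈ -1.1429)
x = 0
(-6*(-1) + x)*f + 87 = (-6*(-1) + 0)*(-8/7) + 87 = (6 + 0)*(-8/7) + 87 = 6*(-8/7) + 87 = -48/7 + 87 = 561/7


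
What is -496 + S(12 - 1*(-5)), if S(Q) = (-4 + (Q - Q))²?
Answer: -480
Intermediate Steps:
S(Q) = 16 (S(Q) = (-4 + 0)² = (-4)² = 16)
-496 + S(12 - 1*(-5)) = -496 + 16 = -480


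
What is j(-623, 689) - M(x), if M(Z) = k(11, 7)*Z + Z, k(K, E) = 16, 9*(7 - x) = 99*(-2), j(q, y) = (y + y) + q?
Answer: 262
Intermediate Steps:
j(q, y) = q + 2*y (j(q, y) = 2*y + q = q + 2*y)
x = 29 (x = 7 - 11*(-2) = 7 - ⅑*(-198) = 7 + 22 = 29)
M(Z) = 17*Z (M(Z) = 16*Z + Z = 17*Z)
j(-623, 689) - M(x) = (-623 + 2*689) - 17*29 = (-623 + 1378) - 1*493 = 755 - 493 = 262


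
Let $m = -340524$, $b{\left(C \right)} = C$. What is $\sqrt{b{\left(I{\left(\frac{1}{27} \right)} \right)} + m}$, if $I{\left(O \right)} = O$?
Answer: $\frac{i \sqrt{27582441}}{9} \approx 583.54 i$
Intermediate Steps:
$\sqrt{b{\left(I{\left(\frac{1}{27} \right)} \right)} + m} = \sqrt{\frac{1}{27} - 340524} = \sqrt{- \frac{9194147}{27}} = \frac{i \sqrt{27582441}}{9}$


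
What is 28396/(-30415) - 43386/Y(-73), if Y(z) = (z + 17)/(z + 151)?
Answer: 3675930523/60830 ≈ 60430.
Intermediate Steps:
Y(z) = (17 + z)/(151 + z)
28396/(-30415) - 43386/Y(-73) = 28396/(-30415) - 43386*(151 - 73)/(17 - 73) = 28396*(-1/30415) - 43386/(-56/78) = -28396/30415 - 43386/((1/78)*(-56)) = -28396/30415 - 43386/(-28/39) = -28396/30415 - 43386*(-39/28) = -28396/30415 + 120861/2 = 3675930523/60830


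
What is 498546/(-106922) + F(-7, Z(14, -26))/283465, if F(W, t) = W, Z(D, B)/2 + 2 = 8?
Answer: -10094363596/2164903195 ≈ -4.6627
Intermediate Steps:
Z(D, B) = 12 (Z(D, B) = -4 + 2*8 = -4 + 16 = 12)
498546/(-106922) + F(-7, Z(14, -26))/283465 = 498546/(-106922) - 7/283465 = 498546*(-1/106922) - 7*1/283465 = -249273/53461 - 1/40495 = -10094363596/2164903195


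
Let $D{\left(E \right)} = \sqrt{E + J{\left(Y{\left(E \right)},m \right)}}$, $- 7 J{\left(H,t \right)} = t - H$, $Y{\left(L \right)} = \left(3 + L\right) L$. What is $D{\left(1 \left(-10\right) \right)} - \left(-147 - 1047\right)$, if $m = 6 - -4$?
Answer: $1194 + \frac{i \sqrt{70}}{7} \approx 1194.0 + 1.1952 i$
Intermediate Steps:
$Y{\left(L \right)} = L \left(3 + L\right)$
$m = 10$ ($m = 6 + 4 = 10$)
$J{\left(H,t \right)} = - \frac{t}{7} + \frac{H}{7}$ ($J{\left(H,t \right)} = - \frac{t - H}{7} = - \frac{t}{7} + \frac{H}{7}$)
$D{\left(E \right)} = \sqrt{- \frac{10}{7} + E + \frac{E \left(3 + E\right)}{7}}$ ($D{\left(E \right)} = \sqrt{E + \left(\left(- \frac{1}{7}\right) 10 + \frac{E \left(3 + E\right)}{7}\right)} = \sqrt{E + \left(- \frac{10}{7} + \frac{E \left(3 + E\right)}{7}\right)} = \sqrt{- \frac{10}{7} + E + \frac{E \left(3 + E\right)}{7}}$)
$D{\left(1 \left(-10\right) \right)} - \left(-147 - 1047\right) = \frac{\sqrt{-70 + 7 \left(1 \left(-10\right)\right)^{2} + 70 \cdot 1 \left(-10\right)}}{7} - \left(-147 - 1047\right) = \frac{\sqrt{-70 + 7 \left(-10\right)^{2} + 70 \left(-10\right)}}{7} - -1194 = \frac{\sqrt{-70 + 7 \cdot 100 - 700}}{7} + 1194 = \frac{\sqrt{-70 + 700 - 700}}{7} + 1194 = \frac{\sqrt{-70}}{7} + 1194 = \frac{i \sqrt{70}}{7} + 1194 = 1194 + \frac{i \sqrt{70}}{7}$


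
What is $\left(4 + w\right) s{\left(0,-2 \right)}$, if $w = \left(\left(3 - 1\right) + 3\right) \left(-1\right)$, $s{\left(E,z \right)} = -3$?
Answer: $3$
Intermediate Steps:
$w = -5$ ($w = \left(\left(3 - 1\right) + 3\right) \left(-1\right) = \left(2 + 3\right) \left(-1\right) = 5 \left(-1\right) = -5$)
$\left(4 + w\right) s{\left(0,-2 \right)} = \left(4 - 5\right) \left(-3\right) = \left(-1\right) \left(-3\right) = 3$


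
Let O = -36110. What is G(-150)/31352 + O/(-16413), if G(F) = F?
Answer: 564829385/257290188 ≈ 2.1953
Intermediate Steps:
G(-150)/31352 + O/(-16413) = -150/31352 - 36110/(-16413) = -150*1/31352 - 36110*(-1/16413) = -75/15676 + 36110/16413 = 564829385/257290188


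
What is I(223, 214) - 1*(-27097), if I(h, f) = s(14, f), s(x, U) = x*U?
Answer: 30093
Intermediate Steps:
s(x, U) = U*x
I(h, f) = 14*f (I(h, f) = f*14 = 14*f)
I(223, 214) - 1*(-27097) = 14*214 - 1*(-27097) = 2996 + 27097 = 30093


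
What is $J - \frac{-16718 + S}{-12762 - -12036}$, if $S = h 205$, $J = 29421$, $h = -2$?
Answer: $\frac{10671259}{363} \approx 29397.0$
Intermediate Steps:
$S = -410$ ($S = \left(-2\right) 205 = -410$)
$J - \frac{-16718 + S}{-12762 - -12036} = 29421 - \frac{-16718 - 410}{-12762 - -12036} = 29421 - - \frac{17128}{-12762 + 12036} = 29421 - - \frac{17128}{-726} = 29421 - \left(-17128\right) \left(- \frac{1}{726}\right) = 29421 - \frac{8564}{363} = \frac{10671259}{363}$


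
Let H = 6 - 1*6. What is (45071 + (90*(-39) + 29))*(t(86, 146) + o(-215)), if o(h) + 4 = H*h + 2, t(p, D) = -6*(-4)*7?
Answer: 6903940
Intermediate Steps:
H = 0 (H = 6 - 6 = 0)
t(p, D) = 168 (t(p, D) = 24*7 = 168)
o(h) = -2 (o(h) = -4 + (0*h + 2) = -4 + (0 + 2) = -4 + 2 = -2)
(45071 + (90*(-39) + 29))*(t(86, 146) + o(-215)) = (45071 + (90*(-39) + 29))*(168 - 2) = (45071 + (-3510 + 29))*166 = (45071 - 3481)*166 = 41590*166 = 6903940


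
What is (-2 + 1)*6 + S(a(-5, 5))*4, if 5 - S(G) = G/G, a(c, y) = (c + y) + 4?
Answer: 10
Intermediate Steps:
a(c, y) = 4 + c + y
S(G) = 4 (S(G) = 5 - G/G = 5 - 1*1 = 5 - 1 = 4)
(-2 + 1)*6 + S(a(-5, 5))*4 = (-2 + 1)*6 + 4*4 = -1*6 + 16 = -6 + 16 = 10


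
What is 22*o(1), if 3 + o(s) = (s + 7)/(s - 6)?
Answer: -506/5 ≈ -101.20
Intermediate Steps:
o(s) = -3 + (7 + s)/(-6 + s) (o(s) = -3 + (s + 7)/(s - 6) = -3 + (7 + s)/(-6 + s))
22*o(1) = 22*((25 - 2*1)/(-6 + 1)) = 22*((25 - 2)/(-5)) = 22*(-⅕*23) = 22*(-23/5) = -506/5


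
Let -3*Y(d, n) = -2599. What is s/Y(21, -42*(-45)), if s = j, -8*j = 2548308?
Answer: -83097/226 ≈ -367.69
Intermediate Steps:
Y(d, n) = 2599/3 (Y(d, n) = -⅓*(-2599) = 2599/3)
j = -637077/2 (j = -⅛*2548308 = -637077/2 ≈ -3.1854e+5)
s = -637077/2 ≈ -3.1854e+5
s/Y(21, -42*(-45)) = -637077/(2*2599/3) = -637077/2*3/2599 = -83097/226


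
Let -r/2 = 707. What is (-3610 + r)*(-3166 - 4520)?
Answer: 38614464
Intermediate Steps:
r = -1414 (r = -2*707 = -1414)
(-3610 + r)*(-3166 - 4520) = (-3610 - 1414)*(-3166 - 4520) = -5024*(-7686) = 38614464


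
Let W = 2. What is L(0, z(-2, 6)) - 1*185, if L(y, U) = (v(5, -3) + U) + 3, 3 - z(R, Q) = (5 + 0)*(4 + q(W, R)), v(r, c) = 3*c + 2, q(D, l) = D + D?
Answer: -226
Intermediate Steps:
q(D, l) = 2*D
v(r, c) = 2 + 3*c
z(R, Q) = -37 (z(R, Q) = 3 - (5 + 0)*(4 + 2*2) = 3 - 5*(4 + 4) = 3 - 5*8 = 3 - 1*40 = 3 - 40 = -37)
L(y, U) = -4 + U (L(y, U) = ((2 + 3*(-3)) + U) + 3 = ((2 - 9) + U) + 3 = (-7 + U) + 3 = -4 + U)
L(0, z(-2, 6)) - 1*185 = (-4 - 37) - 1*185 = -41 - 185 = -226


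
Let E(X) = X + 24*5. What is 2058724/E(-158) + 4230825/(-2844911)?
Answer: -2928523662457/54053309 ≈ -54178.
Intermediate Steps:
E(X) = 120 + X (E(X) = X + 120 = 120 + X)
2058724/E(-158) + 4230825/(-2844911) = 2058724/(120 - 158) + 4230825/(-2844911) = 2058724/(-38) + 4230825*(-1/2844911) = 2058724*(-1/38) - 4230825/2844911 = -1029362/19 - 4230825/2844911 = -2928523662457/54053309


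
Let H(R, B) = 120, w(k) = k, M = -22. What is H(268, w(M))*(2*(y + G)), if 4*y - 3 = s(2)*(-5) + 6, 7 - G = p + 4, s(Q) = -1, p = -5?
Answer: 2760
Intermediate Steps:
G = 8 (G = 7 - (-5 + 4) = 7 - 1*(-1) = 7 + 1 = 8)
y = 7/2 (y = ¾ + (-1*(-5) + 6)/4 = ¾ + (5 + 6)/4 = ¾ + (¼)*11 = ¾ + 11/4 = 7/2 ≈ 3.5000)
H(268, w(M))*(2*(y + G)) = 120*(2*(7/2 + 8)) = 120*(2*(23/2)) = 120*23 = 2760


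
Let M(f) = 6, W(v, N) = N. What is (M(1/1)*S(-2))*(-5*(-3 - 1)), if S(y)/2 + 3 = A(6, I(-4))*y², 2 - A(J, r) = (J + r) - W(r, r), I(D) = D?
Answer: -4560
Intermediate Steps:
A(J, r) = 2 - J (A(J, r) = 2 - ((J + r) - r) = 2 - J)
S(y) = -6 - 8*y² (S(y) = -6 + 2*((2 - 1*6)*y²) = -6 + 2*((2 - 6)*y²) = -6 + 2*(-4*y²) = -6 - 8*y²)
(M(1/1)*S(-2))*(-5*(-3 - 1)) = (6*(-6 - 8*(-2)²))*(-5*(-3 - 1)) = (6*(-6 - 8*4))*(-5*(-4)) = (6*(-6 - 32))*20 = (6*(-38))*20 = -228*20 = -4560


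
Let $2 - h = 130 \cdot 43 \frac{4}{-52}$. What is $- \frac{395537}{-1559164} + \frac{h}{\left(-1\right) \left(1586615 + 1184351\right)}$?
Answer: $\frac{547673009947}{2160195216212} \approx 0.25353$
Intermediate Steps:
$h = 432$ ($h = 2 - 130 \cdot 43 \frac{4}{-52} = 2 - 5590 \cdot 4 \left(- \frac{1}{52}\right) = 2 - 5590 \left(- \frac{1}{13}\right) = 2 - -430 = 2 + 430 = 432$)
$- \frac{395537}{-1559164} + \frac{h}{\left(-1\right) \left(1586615 + 1184351\right)} = - \frac{395537}{-1559164} + \frac{432}{\left(-1\right) \left(1586615 + 1184351\right)} = \left(-395537\right) \left(- \frac{1}{1559164}\right) + \frac{432}{\left(-1\right) 2770966} = \frac{395537}{1559164} + \frac{432}{-2770966} = \frac{395537}{1559164} + 432 \left(- \frac{1}{2770966}\right) = \frac{395537}{1559164} - \frac{216}{1385483} = \frac{547673009947}{2160195216212}$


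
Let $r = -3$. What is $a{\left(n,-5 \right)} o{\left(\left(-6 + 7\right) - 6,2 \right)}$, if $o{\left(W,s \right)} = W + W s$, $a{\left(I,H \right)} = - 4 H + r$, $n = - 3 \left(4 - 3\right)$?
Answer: $-255$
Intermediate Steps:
$n = -3$ ($n = \left(-3\right) 1 = -3$)
$a{\left(I,H \right)} = -3 - 4 H$ ($a{\left(I,H \right)} = - 4 H - 3 = -3 - 4 H$)
$a{\left(n,-5 \right)} o{\left(\left(-6 + 7\right) - 6,2 \right)} = \left(-3 - -20\right) \left(\left(-6 + 7\right) - 6\right) \left(1 + 2\right) = \left(-3 + 20\right) \left(1 - 6\right) 3 = 17 \left(\left(-5\right) 3\right) = 17 \left(-15\right) = -255$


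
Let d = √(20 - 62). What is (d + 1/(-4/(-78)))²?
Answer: 1353/4 + 39*I*√42 ≈ 338.25 + 252.75*I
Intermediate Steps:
d = I*√42 (d = √(-42) = I*√42 ≈ 6.4807*I)
(d + 1/(-4/(-78)))² = (I*√42 + 1/(-4/(-78)))² = (I*√42 + 1/(-4*(-1/78)))² = (I*√42 + 1/(2/39))² = (I*√42 + 39/2)² = (39/2 + I*√42)²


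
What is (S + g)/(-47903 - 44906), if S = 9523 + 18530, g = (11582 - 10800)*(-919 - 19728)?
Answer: 16117901/92809 ≈ 173.67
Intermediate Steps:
g = -16145954 (g = 782*(-20647) = -16145954)
S = 28053
(S + g)/(-47903 - 44906) = (28053 - 16145954)/(-47903 - 44906) = -16117901/(-92809) = -16117901*(-1/92809) = 16117901/92809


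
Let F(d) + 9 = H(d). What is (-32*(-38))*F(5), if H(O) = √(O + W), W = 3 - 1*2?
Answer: -10944 + 1216*√6 ≈ -7965.4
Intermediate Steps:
W = 1 (W = 3 - 2 = 1)
H(O) = √(1 + O) (H(O) = √(O + 1) = √(1 + O))
F(d) = -9 + √(1 + d)
(-32*(-38))*F(5) = (-32*(-38))*(-9 + √(1 + 5)) = 1216*(-9 + √6) = -10944 + 1216*√6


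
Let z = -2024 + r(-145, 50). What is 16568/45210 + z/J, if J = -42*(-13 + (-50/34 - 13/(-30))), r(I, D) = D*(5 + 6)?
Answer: -2417044358/1132804365 ≈ -2.1337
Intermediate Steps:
r(I, D) = 11*D (r(I, D) = D*11 = 11*D)
J = 50113/85 (J = -42*(-13 + (-50*1/34 - 13*(-1/30))) = -42*(-13 + (-25/17 + 13/30)) = -42*(-13 - 529/510) = -42*(-7159/510) = 50113/85 ≈ 589.56)
z = -1474 (z = -2024 + 11*50 = -2024 + 550 = -1474)
16568/45210 + z/J = 16568/45210 - 1474/50113/85 = 16568*(1/45210) - 1474*85/50113 = 8284/22605 - 125290/50113 = -2417044358/1132804365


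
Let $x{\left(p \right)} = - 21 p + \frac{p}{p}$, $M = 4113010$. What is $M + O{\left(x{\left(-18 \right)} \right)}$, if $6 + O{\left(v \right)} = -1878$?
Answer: $4111126$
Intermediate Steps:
$x{\left(p \right)} = 1 - 21 p$ ($x{\left(p \right)} = - 21 p + 1 = 1 - 21 p$)
$O{\left(v \right)} = -1884$ ($O{\left(v \right)} = -6 - 1878 = -1884$)
$M + O{\left(x{\left(-18 \right)} \right)} = 4113010 - 1884 = 4111126$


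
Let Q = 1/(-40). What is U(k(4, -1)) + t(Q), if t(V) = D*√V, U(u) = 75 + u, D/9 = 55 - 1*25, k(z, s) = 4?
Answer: 79 + 27*I*√10/2 ≈ 79.0 + 42.691*I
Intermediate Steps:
D = 270 (D = 9*(55 - 1*25) = 9*(55 - 25) = 9*30 = 270)
Q = -1/40 ≈ -0.025000
t(V) = 270*√V
U(k(4, -1)) + t(Q) = (75 + 4) + 270*√(-1/40) = 79 + 270*(I*√10/20) = 79 + 27*I*√10/2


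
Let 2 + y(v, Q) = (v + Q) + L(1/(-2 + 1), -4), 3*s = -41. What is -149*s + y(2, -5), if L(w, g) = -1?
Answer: 6091/3 ≈ 2030.3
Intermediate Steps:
s = -41/3 (s = (⅓)*(-41) = -41/3 ≈ -13.667)
y(v, Q) = -3 + Q + v (y(v, Q) = -2 + ((v + Q) - 1) = -2 + ((Q + v) - 1) = -2 + (-1 + Q + v) = -3 + Q + v)
-149*s + y(2, -5) = -149*(-41/3) + (-3 - 5 + 2) = 6109/3 - 6 = 6091/3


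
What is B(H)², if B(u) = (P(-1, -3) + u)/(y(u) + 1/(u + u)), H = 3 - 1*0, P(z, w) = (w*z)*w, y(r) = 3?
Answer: 1296/361 ≈ 3.5900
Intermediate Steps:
P(z, w) = z*w²
H = 3 (H = 3 + 0 = 3)
B(u) = (-9 + u)/(3 + 1/(2*u)) (B(u) = (-1*(-3)² + u)/(3 + 1/(u + u)) = (-1*9 + u)/(3 + 1/(2*u)) = (-9 + u)/(3 + 1/(2*u)))
B(H)² = (2*3*(-9 + 3)/(1 + 6*3))² = (2*3*(-6)/(1 + 18))² = (2*3*(-6)/19)² = (2*3*(1/19)*(-6))² = (-36/19)² = 1296/361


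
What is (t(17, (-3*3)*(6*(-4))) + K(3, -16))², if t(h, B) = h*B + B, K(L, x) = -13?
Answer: 15015625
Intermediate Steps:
t(h, B) = B + B*h (t(h, B) = B*h + B = B + B*h)
(t(17, (-3*3)*(6*(-4))) + K(3, -16))² = (((-3*3)*(6*(-4)))*(1 + 17) - 13)² = (-9*(-24)*18 - 13)² = (216*18 - 13)² = (3888 - 13)² = 3875² = 15015625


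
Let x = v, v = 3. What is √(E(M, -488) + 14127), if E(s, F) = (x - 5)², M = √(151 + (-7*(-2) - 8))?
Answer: √14131 ≈ 118.87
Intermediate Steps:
M = √157 (M = √(151 + (14 - 8)) = √(151 + 6) = √157 ≈ 12.530)
x = 3
E(s, F) = 4 (E(s, F) = (3 - 5)² = (-2)² = 4)
√(E(M, -488) + 14127) = √(4 + 14127) = √14131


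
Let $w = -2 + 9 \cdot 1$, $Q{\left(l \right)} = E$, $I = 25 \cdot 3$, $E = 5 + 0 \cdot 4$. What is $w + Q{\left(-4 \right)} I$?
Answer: $382$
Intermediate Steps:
$E = 5$ ($E = 5 + 0 = 5$)
$I = 75$
$Q{\left(l \right)} = 5$
$w = 7$ ($w = -2 + 9 = 7$)
$w + Q{\left(-4 \right)} I = 7 + 5 \cdot 75 = 7 + 375 = 382$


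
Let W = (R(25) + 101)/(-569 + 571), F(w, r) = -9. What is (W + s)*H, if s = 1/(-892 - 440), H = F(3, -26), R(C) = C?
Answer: -83915/148 ≈ -566.99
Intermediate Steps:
H = -9
s = -1/1332 (s = 1/(-1332) = -1/1332 ≈ -0.00075075)
W = 63 (W = (25 + 101)/(-569 + 571) = 126/2 = 126*(1/2) = 63)
(W + s)*H = (63 - 1/1332)*(-9) = (83915/1332)*(-9) = -83915/148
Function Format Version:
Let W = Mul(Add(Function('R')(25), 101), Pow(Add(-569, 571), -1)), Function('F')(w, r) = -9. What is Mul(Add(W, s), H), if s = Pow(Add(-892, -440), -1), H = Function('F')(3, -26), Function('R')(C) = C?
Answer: Rational(-83915, 148) ≈ -566.99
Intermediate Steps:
H = -9
s = Rational(-1, 1332) (s = Pow(-1332, -1) = Rational(-1, 1332) ≈ -0.00075075)
W = 63 (W = Mul(Add(25, 101), Pow(Add(-569, 571), -1)) = Mul(126, Pow(2, -1)) = Mul(126, Rational(1, 2)) = 63)
Mul(Add(W, s), H) = Mul(Add(63, Rational(-1, 1332)), -9) = Mul(Rational(83915, 1332), -9) = Rational(-83915, 148)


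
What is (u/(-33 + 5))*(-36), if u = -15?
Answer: -135/7 ≈ -19.286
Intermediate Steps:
(u/(-33 + 5))*(-36) = -15/(-33 + 5)*(-36) = -15/(-28)*(-36) = -15*(-1/28)*(-36) = (15/28)*(-36) = -135/7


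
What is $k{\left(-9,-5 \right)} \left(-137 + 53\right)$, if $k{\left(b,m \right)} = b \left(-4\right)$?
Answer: $-3024$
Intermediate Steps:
$k{\left(b,m \right)} = - 4 b$
$k{\left(-9,-5 \right)} \left(-137 + 53\right) = \left(-4\right) \left(-9\right) \left(-137 + 53\right) = 36 \left(-84\right) = -3024$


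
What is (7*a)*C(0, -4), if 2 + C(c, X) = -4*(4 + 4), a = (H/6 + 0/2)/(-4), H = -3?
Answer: -119/4 ≈ -29.750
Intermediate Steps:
a = ⅛ (a = (-3/6 + 0/2)/(-4) = (-3*⅙ + 0*(½))*(-¼) = (-½ + 0)*(-¼) = -½*(-¼) = ⅛ ≈ 0.12500)
C(c, X) = -34 (C(c, X) = -2 - 4*(4 + 4) = -2 - 4*8 = -2 - 32 = -34)
(7*a)*C(0, -4) = (7*(⅛))*(-34) = (7/8)*(-34) = -119/4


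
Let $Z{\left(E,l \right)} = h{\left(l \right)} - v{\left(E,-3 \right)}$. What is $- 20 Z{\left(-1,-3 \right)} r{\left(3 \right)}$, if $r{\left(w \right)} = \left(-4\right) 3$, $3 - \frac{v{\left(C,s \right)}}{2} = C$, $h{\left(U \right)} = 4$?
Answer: $-960$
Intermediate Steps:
$v{\left(C,s \right)} = 6 - 2 C$
$Z{\left(E,l \right)} = -2 + 2 E$ ($Z{\left(E,l \right)} = 4 - \left(6 - 2 E\right) = 4 + \left(-6 + 2 E\right) = -2 + 2 E$)
$r{\left(w \right)} = -12$
$- 20 Z{\left(-1,-3 \right)} r{\left(3 \right)} = - 20 \left(-2 + 2 \left(-1\right)\right) \left(-12\right) = - 20 \left(-2 - 2\right) \left(-12\right) = - 20 \left(-4\right) \left(-12\right) = - \left(-80\right) \left(-12\right) = \left(-1\right) 960 = -960$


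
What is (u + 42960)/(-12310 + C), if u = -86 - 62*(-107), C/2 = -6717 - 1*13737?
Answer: -24754/26609 ≈ -0.93029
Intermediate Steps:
C = -40908 (C = 2*(-6717 - 1*13737) = 2*(-6717 - 13737) = 2*(-20454) = -40908)
u = 6548 (u = -86 + 6634 = 6548)
(u + 42960)/(-12310 + C) = (6548 + 42960)/(-12310 - 40908) = 49508/(-53218) = 49508*(-1/53218) = -24754/26609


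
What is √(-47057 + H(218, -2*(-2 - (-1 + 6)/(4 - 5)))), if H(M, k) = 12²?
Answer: I*√46913 ≈ 216.59*I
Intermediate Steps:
H(M, k) = 144
√(-47057 + H(218, -2*(-2 - (-1 + 6)/(4 - 5)))) = √(-47057 + 144) = √(-46913) = I*√46913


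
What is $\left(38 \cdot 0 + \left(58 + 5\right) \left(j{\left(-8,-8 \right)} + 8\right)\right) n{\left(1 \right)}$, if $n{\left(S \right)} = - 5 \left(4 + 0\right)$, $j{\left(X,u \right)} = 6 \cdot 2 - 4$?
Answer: $-20160$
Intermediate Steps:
$j{\left(X,u \right)} = 8$ ($j{\left(X,u \right)} = 12 - 4 = 8$)
$n{\left(S \right)} = -20$ ($n{\left(S \right)} = \left(-5\right) 4 = -20$)
$\left(38 \cdot 0 + \left(58 + 5\right) \left(j{\left(-8,-8 \right)} + 8\right)\right) n{\left(1 \right)} = \left(38 \cdot 0 + \left(58 + 5\right) \left(8 + 8\right)\right) \left(-20\right) = \left(0 + 63 \cdot 16\right) \left(-20\right) = \left(0 + 1008\right) \left(-20\right) = 1008 \left(-20\right) = -20160$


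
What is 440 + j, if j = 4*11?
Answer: 484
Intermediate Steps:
j = 44
440 + j = 440 + 44 = 484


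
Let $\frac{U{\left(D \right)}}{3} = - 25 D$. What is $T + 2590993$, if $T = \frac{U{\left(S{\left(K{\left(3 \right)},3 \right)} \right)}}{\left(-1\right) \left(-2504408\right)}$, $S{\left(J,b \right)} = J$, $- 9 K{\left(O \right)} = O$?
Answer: $\frac{6488903597169}{2504408} \approx 2.591 \cdot 10^{6}$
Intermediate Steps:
$K{\left(O \right)} = - \frac{O}{9}$
$U{\left(D \right)} = - 75 D$ ($U{\left(D \right)} = 3 \left(- 25 D\right) = - 75 D$)
$T = \frac{25}{2504408}$ ($T = \frac{\left(-75\right) \left(\left(- \frac{1}{9}\right) 3\right)}{\left(-1\right) \left(-2504408\right)} = \frac{\left(-75\right) \left(- \frac{1}{3}\right)}{2504408} = 25 \cdot \frac{1}{2504408} = \frac{25}{2504408} \approx 9.9824 \cdot 10^{-6}$)
$T + 2590993 = \frac{25}{2504408} + 2590993 = \frac{6488903597169}{2504408}$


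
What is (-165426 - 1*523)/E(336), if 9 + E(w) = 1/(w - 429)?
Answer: 15433257/838 ≈ 18417.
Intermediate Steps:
E(w) = -9 + 1/(-429 + w) (E(w) = -9 + 1/(w - 429) = -9 + 1/(-429 + w))
(-165426 - 1*523)/E(336) = (-165426 - 1*523)/(((3862 - 9*336)/(-429 + 336))) = (-165426 - 523)/(((3862 - 3024)/(-93))) = -165949/((-1/93*838)) = -165949/(-838/93) = -165949*(-93/838) = 15433257/838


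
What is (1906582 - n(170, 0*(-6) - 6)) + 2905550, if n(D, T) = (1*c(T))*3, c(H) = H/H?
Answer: 4812129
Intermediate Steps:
c(H) = 1
n(D, T) = 3 (n(D, T) = (1*1)*3 = 1*3 = 3)
(1906582 - n(170, 0*(-6) - 6)) + 2905550 = (1906582 - 1*3) + 2905550 = (1906582 - 3) + 2905550 = 1906579 + 2905550 = 4812129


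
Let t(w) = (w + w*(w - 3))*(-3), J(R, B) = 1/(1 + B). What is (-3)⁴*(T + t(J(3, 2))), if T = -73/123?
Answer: 3564/41 ≈ 86.927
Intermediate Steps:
t(w) = -3*w - 3*w*(-3 + w) (t(w) = (w + w*(-3 + w))*(-3) = -3*w - 3*w*(-3 + w))
T = -73/123 (T = -73*1/123 = -73/123 ≈ -0.59350)
(-3)⁴*(T + t(J(3, 2))) = (-3)⁴*(-73/123 + 3*(2 - 1/(1 + 2))/(1 + 2)) = 81*(-73/123 + 3*(2 - 1/3)/3) = 81*(-73/123 + 3*(⅓)*(2 - 1*⅓)) = 81*(-73/123 + 3*(⅓)*(2 - ⅓)) = 81*(-73/123 + 3*(⅓)*(5/3)) = 81*(-73/123 + 5/3) = 81*(44/41) = 3564/41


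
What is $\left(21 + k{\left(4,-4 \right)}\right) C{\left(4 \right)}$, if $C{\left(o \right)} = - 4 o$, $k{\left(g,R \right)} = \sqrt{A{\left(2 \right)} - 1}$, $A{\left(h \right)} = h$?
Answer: $-352$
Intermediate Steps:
$k{\left(g,R \right)} = 1$ ($k{\left(g,R \right)} = \sqrt{2 - 1} = \sqrt{1} = 1$)
$\left(21 + k{\left(4,-4 \right)}\right) C{\left(4 \right)} = \left(21 + 1\right) \left(\left(-4\right) 4\right) = 22 \left(-16\right) = -352$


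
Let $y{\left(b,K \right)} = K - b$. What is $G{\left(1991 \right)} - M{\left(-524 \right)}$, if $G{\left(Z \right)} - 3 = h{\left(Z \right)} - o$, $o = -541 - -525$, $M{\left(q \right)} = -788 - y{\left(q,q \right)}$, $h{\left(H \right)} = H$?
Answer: $2798$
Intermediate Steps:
$M{\left(q \right)} = -788$ ($M{\left(q \right)} = -788 - \left(q - q\right) = -788 - 0 = -788 + 0 = -788$)
$o = -16$ ($o = -541 + 525 = -16$)
$G{\left(Z \right)} = 19 + Z$ ($G{\left(Z \right)} = 3 + \left(Z - -16\right) = 3 + \left(Z + 16\right) = 3 + \left(16 + Z\right) = 19 + Z$)
$G{\left(1991 \right)} - M{\left(-524 \right)} = \left(19 + 1991\right) - -788 = 2010 + 788 = 2798$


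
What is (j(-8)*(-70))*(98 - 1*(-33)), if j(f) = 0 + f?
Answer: 73360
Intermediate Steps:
j(f) = f
(j(-8)*(-70))*(98 - 1*(-33)) = (-8*(-70))*(98 - 1*(-33)) = 560*(98 + 33) = 560*131 = 73360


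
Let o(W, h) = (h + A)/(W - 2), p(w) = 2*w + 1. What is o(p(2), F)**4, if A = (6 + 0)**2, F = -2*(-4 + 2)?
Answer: 2560000/81 ≈ 31605.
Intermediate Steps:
F = 4 (F = -2*(-2) = 4)
A = 36 (A = 6**2 = 36)
p(w) = 1 + 2*w
o(W, h) = (36 + h)/(-2 + W) (o(W, h) = (h + 36)/(W - 2) = (36 + h)/(-2 + W))
o(p(2), F)**4 = ((36 + 4)/(-2 + (1 + 2*2)))**4 = (40/(-2 + (1 + 4)))**4 = (40/(-2 + 5))**4 = (40/3)**4 = 2560000/81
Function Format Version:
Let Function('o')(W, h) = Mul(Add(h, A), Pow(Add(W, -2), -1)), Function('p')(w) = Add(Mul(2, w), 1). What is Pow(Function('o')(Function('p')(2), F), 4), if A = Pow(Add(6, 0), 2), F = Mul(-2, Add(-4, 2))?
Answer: Rational(2560000, 81) ≈ 31605.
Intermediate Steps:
F = 4 (F = Mul(-2, -2) = 4)
A = 36 (A = Pow(6, 2) = 36)
Function('p')(w) = Add(1, Mul(2, w))
Function('o')(W, h) = Mul(Pow(Add(-2, W), -1), Add(36, h)) (Function('o')(W, h) = Mul(Add(h, 36), Pow(Add(W, -2), -1)) = Mul(Add(36, h), Pow(Add(-2, W), -1)) = Mul(Pow(Add(-2, W), -1), Add(36, h)))
Pow(Function('o')(Function('p')(2), F), 4) = Pow(Mul(Pow(Add(-2, Add(1, Mul(2, 2))), -1), Add(36, 4)), 4) = Pow(Mul(Pow(Add(-2, Add(1, 4)), -1), 40), 4) = Pow(Mul(Pow(Add(-2, 5), -1), 40), 4) = Pow(Mul(Pow(3, -1), 40), 4) = Pow(Mul(Rational(1, 3), 40), 4) = Pow(Rational(40, 3), 4) = Rational(2560000, 81)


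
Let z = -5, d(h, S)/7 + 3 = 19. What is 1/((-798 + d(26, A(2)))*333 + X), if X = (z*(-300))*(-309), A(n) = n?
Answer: -1/691938 ≈ -1.4452e-6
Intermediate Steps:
d(h, S) = 112 (d(h, S) = -21 + 7*19 = -21 + 133 = 112)
X = -463500 (X = -5*(-300)*(-309) = 1500*(-309) = -463500)
1/((-798 + d(26, A(2)))*333 + X) = 1/((-798 + 112)*333 - 463500) = 1/(-686*333 - 463500) = 1/(-228438 - 463500) = 1/(-691938) = -1/691938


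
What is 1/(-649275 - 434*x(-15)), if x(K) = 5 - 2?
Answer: -1/650577 ≈ -1.5371e-6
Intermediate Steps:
x(K) = 3
1/(-649275 - 434*x(-15)) = 1/(-649275 - 434*3) = 1/(-649275 - 1302) = 1/(-650577) = -1/650577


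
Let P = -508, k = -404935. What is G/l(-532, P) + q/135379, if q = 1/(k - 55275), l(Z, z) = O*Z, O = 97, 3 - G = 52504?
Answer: 1635478853096493/1607536060961180 ≈ 1.0174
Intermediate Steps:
G = -52501 (G = 3 - 1*52504 = 3 - 52504 = -52501)
l(Z, z) = 97*Z
q = -1/460210 (q = 1/(-404935 - 55275) = 1/(-460210) = -1/460210 ≈ -2.1729e-6)
G/l(-532, P) + q/135379 = -52501/(97*(-532)) - 1/460210/135379 = -52501/(-51604) - 1/460210*1/135379 = -52501*(-1/51604) - 1/62302769590 = 52501/51604 - 1/62302769590 = 1635478853096493/1607536060961180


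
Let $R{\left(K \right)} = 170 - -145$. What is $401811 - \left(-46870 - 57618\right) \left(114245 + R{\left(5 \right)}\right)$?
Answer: $11970547091$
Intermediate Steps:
$R{\left(K \right)} = 315$ ($R{\left(K \right)} = 170 + 145 = 315$)
$401811 - \left(-46870 - 57618\right) \left(114245 + R{\left(5 \right)}\right) = 401811 - \left(-46870 - 57618\right) \left(114245 + 315\right) = 401811 - \left(-104488\right) 114560 = 401811 - -11970145280 = 401811 + 11970145280 = 11970547091$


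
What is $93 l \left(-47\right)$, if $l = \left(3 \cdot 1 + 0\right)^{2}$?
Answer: $-39339$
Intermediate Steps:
$l = 9$ ($l = \left(3 + 0\right)^{2} = 3^{2} = 9$)
$93 l \left(-47\right) = 93 \cdot 9 \left(-47\right) = 837 \left(-47\right) = -39339$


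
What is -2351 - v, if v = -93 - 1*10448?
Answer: 8190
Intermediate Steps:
v = -10541 (v = -93 - 10448 = -10541)
-2351 - v = -2351 - 1*(-10541) = -2351 + 10541 = 8190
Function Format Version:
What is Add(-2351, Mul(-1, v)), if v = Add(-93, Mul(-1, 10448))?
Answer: 8190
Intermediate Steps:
v = -10541 (v = Add(-93, -10448) = -10541)
Add(-2351, Mul(-1, v)) = Add(-2351, Mul(-1, -10541)) = Add(-2351, 10541) = 8190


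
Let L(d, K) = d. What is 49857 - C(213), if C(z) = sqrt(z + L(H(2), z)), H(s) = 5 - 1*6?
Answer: 49857 - 2*sqrt(53) ≈ 49842.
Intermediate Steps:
H(s) = -1 (H(s) = 5 - 6 = -1)
C(z) = sqrt(-1 + z) (C(z) = sqrt(z - 1) = sqrt(-1 + z))
49857 - C(213) = 49857 - sqrt(-1 + 213) = 49857 - sqrt(212) = 49857 - 2*sqrt(53)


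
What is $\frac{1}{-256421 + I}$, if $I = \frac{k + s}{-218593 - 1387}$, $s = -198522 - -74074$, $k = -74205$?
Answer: $- \frac{219980}{56407292927} \approx -3.8998 \cdot 10^{-6}$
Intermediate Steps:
$s = -124448$ ($s = -198522 + 74074 = -124448$)
$I = \frac{198653}{219980}$ ($I = \frac{-74205 - 124448}{-218593 - 1387} = - \frac{198653}{-219980} = \left(-198653\right) \left(- \frac{1}{219980}\right) = \frac{198653}{219980} \approx 0.90305$)
$\frac{1}{-256421 + I} = \frac{1}{-256421 + \frac{198653}{219980}} = \frac{1}{- \frac{56407292927}{219980}} = - \frac{219980}{56407292927}$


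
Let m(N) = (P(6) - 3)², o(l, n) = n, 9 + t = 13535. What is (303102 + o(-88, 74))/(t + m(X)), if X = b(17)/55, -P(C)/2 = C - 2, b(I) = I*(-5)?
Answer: 303176/13647 ≈ 22.216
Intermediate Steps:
t = 13526 (t = -9 + 13535 = 13526)
b(I) = -5*I
P(C) = 4 - 2*C (P(C) = -2*(C - 2) = -2*(-2 + C) = 4 - 2*C)
X = -17/11 (X = -5*17/55 = -85*1/55 = -17/11 ≈ -1.5455)
m(N) = 121 (m(N) = ((4 - 2*6) - 3)² = ((4 - 12) - 3)² = (-8 - 3)² = (-11)² = 121)
(303102 + o(-88, 74))/(t + m(X)) = (303102 + 74)/(13526 + 121) = 303176/13647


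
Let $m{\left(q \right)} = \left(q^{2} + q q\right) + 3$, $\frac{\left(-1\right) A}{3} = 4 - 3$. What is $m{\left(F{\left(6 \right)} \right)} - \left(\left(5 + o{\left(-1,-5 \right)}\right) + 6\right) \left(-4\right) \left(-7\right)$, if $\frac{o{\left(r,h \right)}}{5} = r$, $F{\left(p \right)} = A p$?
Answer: $483$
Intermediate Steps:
$A = -3$ ($A = - 3 \left(4 - 3\right) = \left(-3\right) 1 = -3$)
$F{\left(p \right)} = - 3 p$
$o{\left(r,h \right)} = 5 r$
$m{\left(q \right)} = 3 + 2 q^{2}$ ($m{\left(q \right)} = \left(q^{2} + q^{2}\right) + 3 = 2 q^{2} + 3 = 3 + 2 q^{2}$)
$m{\left(F{\left(6 \right)} \right)} - \left(\left(5 + o{\left(-1,-5 \right)}\right) + 6\right) \left(-4\right) \left(-7\right) = \left(3 + 2 \left(\left(-3\right) 6\right)^{2}\right) - \left(\left(5 + 5 \left(-1\right)\right) + 6\right) \left(-4\right) \left(-7\right) = \left(3 + 2 \left(-18\right)^{2}\right) - \left(\left(5 - 5\right) + 6\right) \left(-4\right) \left(-7\right) = \left(3 + 2 \cdot 324\right) - \left(0 + 6\right) \left(-4\right) \left(-7\right) = \left(3 + 648\right) - 6 \left(-4\right) \left(-7\right) = 651 - \left(-24\right) \left(-7\right) = 651 - 168 = 483$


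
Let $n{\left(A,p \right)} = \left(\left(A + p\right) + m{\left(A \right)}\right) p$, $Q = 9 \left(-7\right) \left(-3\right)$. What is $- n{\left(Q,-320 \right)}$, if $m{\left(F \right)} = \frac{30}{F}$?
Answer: $- \frac{2637760}{63} \approx -41869.0$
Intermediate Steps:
$Q = 189$ ($Q = \left(-63\right) \left(-3\right) = 189$)
$n{\left(A,p \right)} = p \left(A + p + \frac{30}{A}\right)$ ($n{\left(A,p \right)} = \left(\left(A + p\right) + \frac{30}{A}\right) p = \left(A + p + \frac{30}{A}\right) p = p \left(A + p + \frac{30}{A}\right)$)
$- n{\left(Q,-320 \right)} = - \frac{\left(-320\right) \left(30 + 189 \left(189 - 320\right)\right)}{189} = - \frac{\left(-320\right) \left(30 + 189 \left(-131\right)\right)}{189} = - \frac{\left(-320\right) \left(30 - 24759\right)}{189} = - \frac{\left(-320\right) \left(-24729\right)}{189} = \left(-1\right) \frac{2637760}{63} = - \frac{2637760}{63}$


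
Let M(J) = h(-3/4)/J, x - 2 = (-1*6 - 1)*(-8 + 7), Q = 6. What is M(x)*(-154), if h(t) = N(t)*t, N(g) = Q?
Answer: 77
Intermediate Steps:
N(g) = 6
h(t) = 6*t
x = 9 (x = 2 + (-1*6 - 1)*(-8 + 7) = 2 + (-6 - 1)*(-1) = 2 - 7*(-1) = 2 + 7 = 9)
M(J) = -9/(2*J) (M(J) = (6*(-3/4))/J = (6*(-3*¼))/J = (6*(-¾))/J = -9/(2*J))
M(x)*(-154) = -9/2/9*(-154) = -9/2*⅑*(-154) = -½*(-154) = 77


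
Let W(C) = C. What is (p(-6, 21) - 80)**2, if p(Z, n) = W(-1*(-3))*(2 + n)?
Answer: 121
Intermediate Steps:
p(Z, n) = 6 + 3*n (p(Z, n) = (-1*(-3))*(2 + n) = 3*(2 + n) = 6 + 3*n)
(p(-6, 21) - 80)**2 = ((6 + 3*21) - 80)**2 = ((6 + 63) - 80)**2 = (69 - 80)**2 = (-11)**2 = 121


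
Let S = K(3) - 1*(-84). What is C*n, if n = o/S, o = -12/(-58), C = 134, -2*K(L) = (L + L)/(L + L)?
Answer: 1608/4843 ≈ 0.33203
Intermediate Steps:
K(L) = -1/2 (K(L) = -(L + L)/(2*(L + L)) = -2*L/(2*(2*L)) = -2*L*1/(2*L)/2 = -1/2*1 = -1/2)
S = 167/2 (S = -1/2 - 1*(-84) = -1/2 + 84 = 167/2 ≈ 83.500)
o = 6/29 (o = -12*(-1/58) = 6/29 ≈ 0.20690)
n = 12/4843 (n = 6/(29*(167/2)) = (6/29)*(2/167) = 12/4843 ≈ 0.0024778)
C*n = 134*(12/4843) = 1608/4843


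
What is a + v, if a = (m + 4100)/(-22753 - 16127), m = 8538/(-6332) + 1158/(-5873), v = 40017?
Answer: 5785894980663109/144586306368 ≈ 40017.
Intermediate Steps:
m = -28738065/18593918 (m = 8538*(-1/6332) + 1158*(-1/5873) = -4269/3166 - 1158/5873 = -28738065/18593918 ≈ -1.5456)
a = -15241265147/144586306368 (a = (-28738065/18593918 + 4100)/(-22753 - 16127) = (76206325735/18593918)/(-38880) = (76206325735/18593918)*(-1/38880) = -15241265147/144586306368 ≈ -0.10541)
a + v = -15241265147/144586306368 + 40017 = 5785894980663109/144586306368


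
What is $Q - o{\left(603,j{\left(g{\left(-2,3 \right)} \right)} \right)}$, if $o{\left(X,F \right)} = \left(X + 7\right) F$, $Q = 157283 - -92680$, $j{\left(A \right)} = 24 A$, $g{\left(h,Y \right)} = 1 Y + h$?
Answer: $235323$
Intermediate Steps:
$g{\left(h,Y \right)} = Y + h$
$Q = 249963$ ($Q = 157283 + 92680 = 249963$)
$o{\left(X,F \right)} = F \left(7 + X\right)$ ($o{\left(X,F \right)} = \left(7 + X\right) F = F \left(7 + X\right)$)
$Q - o{\left(603,j{\left(g{\left(-2,3 \right)} \right)} \right)} = 249963 - 24 \left(3 - 2\right) \left(7 + 603\right) = 249963 - 24 \cdot 1 \cdot 610 = 249963 - 24 \cdot 610 = 249963 - 14640 = 235323$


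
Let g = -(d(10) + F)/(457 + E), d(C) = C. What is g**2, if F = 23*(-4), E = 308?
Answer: 6724/585225 ≈ 0.011490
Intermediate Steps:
F = -92
g = 82/765 (g = -(10 - 92)/(457 + 308) = -(-82)/765 = -1*(-82/765) = 82/765 ≈ 0.10719)
g**2 = (82/765)**2 = 6724/585225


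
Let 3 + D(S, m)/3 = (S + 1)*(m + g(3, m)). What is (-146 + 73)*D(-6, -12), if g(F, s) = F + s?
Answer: -22338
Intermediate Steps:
D(S, m) = -9 + 3*(1 + S)*(3 + 2*m) (D(S, m) = -9 + 3*((S + 1)*(m + (3 + m))) = -9 + 3*((1 + S)*(3 + 2*m)) = -9 + 3*(1 + S)*(3 + 2*m))
(-146 + 73)*D(-6, -12) = (-146 + 73)*(6*(-12) + 9*(-6) + 6*(-6)*(-12)) = -73*(-72 - 54 + 432) = -73*306 = -22338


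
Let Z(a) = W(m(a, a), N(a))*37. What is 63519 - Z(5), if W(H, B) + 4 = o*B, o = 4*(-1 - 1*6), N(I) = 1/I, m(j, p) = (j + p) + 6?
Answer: 319371/5 ≈ 63874.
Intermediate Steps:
m(j, p) = 6 + j + p
N(I) = 1/I
o = -28 (o = 4*(-1 - 6) = 4*(-7) = -28)
W(H, B) = -4 - 28*B
Z(a) = -148 - 1036/a (Z(a) = (-4 - 28/a)*37 = -148 - 1036/a)
63519 - Z(5) = 63519 - (-148 - 1036/5) = 63519 - 1*(-1776/5) = 63519 + 1776/5 = 319371/5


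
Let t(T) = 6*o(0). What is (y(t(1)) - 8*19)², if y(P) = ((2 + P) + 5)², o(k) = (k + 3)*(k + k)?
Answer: 10609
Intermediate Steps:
o(k) = 2*k*(3 + k) (o(k) = (3 + k)*(2*k) = 2*k*(3 + k))
t(T) = 0 (t(T) = 6*(2*0*(3 + 0)) = 6*(2*0*3) = 6*0 = 0)
y(P) = (7 + P)²
(y(t(1)) - 8*19)² = ((7 + 0)² - 8*19)² = (7² - 152)² = (49 - 152)² = (-103)² = 10609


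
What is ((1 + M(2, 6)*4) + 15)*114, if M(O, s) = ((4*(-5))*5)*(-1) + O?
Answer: 48336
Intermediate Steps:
M(O, s) = 100 + O (M(O, s) = -20*5*(-1) + O = -100*(-1) + O = 100 + O)
((1 + M(2, 6)*4) + 15)*114 = ((1 + (100 + 2)*4) + 15)*114 = ((1 + 102*4) + 15)*114 = ((1 + 408) + 15)*114 = (409 + 15)*114 = 424*114 = 48336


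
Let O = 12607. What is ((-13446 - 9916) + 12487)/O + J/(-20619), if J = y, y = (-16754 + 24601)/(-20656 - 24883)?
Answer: -10211185043746/11837577657087 ≈ -0.86261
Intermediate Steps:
y = -7847/45539 (y = 7847/(-45539) = 7847*(-1/45539) = -7847/45539 ≈ -0.17231)
J = -7847/45539 ≈ -0.17231
((-13446 - 9916) + 12487)/O + J/(-20619) = ((-13446 - 9916) + 12487)/12607 - 7847/45539/(-20619) = (-23362 + 12487)*(1/12607) - 7847/45539*(-1/20619) = -10875*1/12607 + 7847/938968641 = -10875/12607 + 7847/938968641 = -10211185043746/11837577657087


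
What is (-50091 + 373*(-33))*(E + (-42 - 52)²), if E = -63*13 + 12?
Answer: -501009600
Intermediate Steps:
E = -807 (E = -819 + 12 = -807)
(-50091 + 373*(-33))*(E + (-42 - 52)²) = (-50091 + 373*(-33))*(-807 + (-42 - 52)²) = (-50091 - 12309)*(-807 + (-94)²) = -62400*(-807 + 8836) = -62400*8029 = -501009600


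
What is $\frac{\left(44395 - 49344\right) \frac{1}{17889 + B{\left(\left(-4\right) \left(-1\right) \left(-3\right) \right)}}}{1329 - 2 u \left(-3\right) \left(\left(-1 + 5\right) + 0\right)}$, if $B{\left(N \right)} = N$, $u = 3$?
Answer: $- \frac{49}{16936776} \approx -2.8931 \cdot 10^{-6}$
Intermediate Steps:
$\frac{\left(44395 - 49344\right) \frac{1}{17889 + B{\left(\left(-4\right) \left(-1\right) \left(-3\right) \right)}}}{1329 - 2 u \left(-3\right) \left(\left(-1 + 5\right) + 0\right)} = \frac{\left(44395 - 49344\right) \frac{1}{17889 + \left(-4\right) \left(-1\right) \left(-3\right)}}{1329 \left(-2\right) 3 \left(-3\right) \left(\left(-1 + 5\right) + 0\right)} = \frac{\left(-4949\right) \frac{1}{17889 + 4 \left(-3\right)}}{1329 \left(-6\right) \left(-3\right) \left(4 + 0\right)} = \frac{\left(-4949\right) \frac{1}{17889 - 12}}{1329 \cdot 18 \cdot 4} = \frac{\left(-4949\right) \frac{1}{17877}}{1329 \cdot 72} = \frac{\left(-4949\right) \frac{1}{17877}}{95688} = \left(- \frac{49}{177}\right) \frac{1}{95688} = - \frac{49}{16936776}$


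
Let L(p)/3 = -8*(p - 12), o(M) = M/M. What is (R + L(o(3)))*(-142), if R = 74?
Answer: -47996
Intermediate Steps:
o(M) = 1
L(p) = 288 - 24*p (L(p) = 3*(-8*(p - 12)) = 3*(-8*(-12 + p)) = 3*(96 - 8*p) = 288 - 24*p)
(R + L(o(3)))*(-142) = (74 + (288 - 24*1))*(-142) = (74 + (288 - 24))*(-142) = (74 + 264)*(-142) = 338*(-142) = -47996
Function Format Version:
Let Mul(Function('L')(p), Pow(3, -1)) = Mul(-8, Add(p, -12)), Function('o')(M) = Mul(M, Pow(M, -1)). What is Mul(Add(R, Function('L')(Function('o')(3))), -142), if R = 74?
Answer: -47996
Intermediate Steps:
Function('o')(M) = 1
Function('L')(p) = Add(288, Mul(-24, p)) (Function('L')(p) = Mul(3, Mul(-8, Add(p, -12))) = Mul(3, Mul(-8, Add(-12, p))) = Mul(3, Add(96, Mul(-8, p))) = Add(288, Mul(-24, p)))
Mul(Add(R, Function('L')(Function('o')(3))), -142) = Mul(Add(74, Add(288, Mul(-24, 1))), -142) = Mul(Add(74, Add(288, -24)), -142) = Mul(Add(74, 264), -142) = Mul(338, -142) = -47996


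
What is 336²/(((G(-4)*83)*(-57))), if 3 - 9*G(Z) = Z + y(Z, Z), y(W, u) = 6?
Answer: -338688/1577 ≈ -214.77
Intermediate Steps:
G(Z) = -⅓ - Z/9 (G(Z) = ⅓ - (Z + 6)/9 = ⅓ - (6 + Z)/9 = ⅓ + (-⅔ - Z/9) = -⅓ - Z/9)
336²/(((G(-4)*83)*(-57))) = 336²/((((-⅓ - ⅑*(-4))*83)*(-57))) = 112896/((((-⅓ + 4/9)*83)*(-57))) = 112896/((((⅑)*83)*(-57))) = 112896/(((83/9)*(-57))) = 112896/(-1577/3) = 112896*(-3/1577) = -338688/1577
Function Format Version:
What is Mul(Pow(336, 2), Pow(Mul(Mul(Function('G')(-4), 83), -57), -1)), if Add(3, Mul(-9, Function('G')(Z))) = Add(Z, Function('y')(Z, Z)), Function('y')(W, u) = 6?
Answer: Rational(-338688, 1577) ≈ -214.77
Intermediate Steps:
Function('G')(Z) = Add(Rational(-1, 3), Mul(Rational(-1, 9), Z)) (Function('G')(Z) = Add(Rational(1, 3), Mul(Rational(-1, 9), Add(Z, 6))) = Add(Rational(1, 3), Mul(Rational(-1, 9), Add(6, Z))) = Add(Rational(1, 3), Add(Rational(-2, 3), Mul(Rational(-1, 9), Z))) = Add(Rational(-1, 3), Mul(Rational(-1, 9), Z)))
Mul(Pow(336, 2), Pow(Mul(Mul(Function('G')(-4), 83), -57), -1)) = Mul(Pow(336, 2), Pow(Mul(Mul(Add(Rational(-1, 3), Mul(Rational(-1, 9), -4)), 83), -57), -1)) = Mul(112896, Pow(Mul(Mul(Add(Rational(-1, 3), Rational(4, 9)), 83), -57), -1)) = Mul(112896, Pow(Mul(Mul(Rational(1, 9), 83), -57), -1)) = Mul(112896, Pow(Mul(Rational(83, 9), -57), -1)) = Mul(112896, Pow(Rational(-1577, 3), -1)) = Mul(112896, Rational(-3, 1577)) = Rational(-338688, 1577)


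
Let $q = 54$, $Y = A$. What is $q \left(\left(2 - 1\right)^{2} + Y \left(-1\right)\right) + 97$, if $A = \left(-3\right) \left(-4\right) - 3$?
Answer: $-335$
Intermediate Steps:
$A = 9$ ($A = 12 - 3 = 9$)
$Y = 9$
$q \left(\left(2 - 1\right)^{2} + Y \left(-1\right)\right) + 97 = 54 \left(\left(2 - 1\right)^{2} + 9 \left(-1\right)\right) + 97 = 54 \left(1^{2} - 9\right) + 97 = 54 \left(1 - 9\right) + 97 = 54 \left(-8\right) + 97 = -432 + 97 = -335$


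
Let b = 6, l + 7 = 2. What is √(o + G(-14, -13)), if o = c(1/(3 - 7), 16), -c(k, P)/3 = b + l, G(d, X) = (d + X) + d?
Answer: 2*I*√11 ≈ 6.6332*I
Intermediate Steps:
l = -5 (l = -7 + 2 = -5)
G(d, X) = X + 2*d (G(d, X) = (X + d) + d = X + 2*d)
c(k, P) = -3 (c(k, P) = -3*(6 - 5) = -3*1 = -3)
o = -3
√(o + G(-14, -13)) = √(-3 + (-13 + 2*(-14))) = √(-3 + (-13 - 28)) = √(-3 - 41) = √(-44) = 2*I*√11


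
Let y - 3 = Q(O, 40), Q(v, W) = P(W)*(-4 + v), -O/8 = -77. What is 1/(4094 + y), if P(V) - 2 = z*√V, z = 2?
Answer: -313/1859647 + 144*√10/1859647 ≈ 7.6556e-5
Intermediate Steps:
O = 616 (O = -8*(-77) = 616)
P(V) = 2 + 2*√V
Q(v, W) = (-4 + v)*(2 + 2*√W) (Q(v, W) = (2 + 2*√W)*(-4 + v) = (-4 + v)*(2 + 2*√W))
y = 1227 + 2448*√10 (y = 3 + 2*(1 + √40)*(-4 + 616) = 3 + 2*(1 + 2*√10)*612 = 3 + (1224 + 2448*√10) = 1227 + 2448*√10 ≈ 8968.3)
1/(4094 + y) = 1/(4094 + (1227 + 2448*√10)) = 1/(5321 + 2448*√10)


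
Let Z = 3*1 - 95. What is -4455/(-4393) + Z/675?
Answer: 2602969/2965275 ≈ 0.87782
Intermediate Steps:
Z = -92 (Z = 3 - 95 = -92)
-4455/(-4393) + Z/675 = -4455/(-4393) - 92/675 = -4455*(-1/4393) - 92*1/675 = 4455/4393 - 92/675 = 2602969/2965275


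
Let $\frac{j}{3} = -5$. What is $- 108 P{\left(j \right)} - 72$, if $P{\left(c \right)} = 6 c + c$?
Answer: $11268$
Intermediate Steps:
$j = -15$ ($j = 3 \left(-5\right) = -15$)
$P{\left(c \right)} = 7 c$
$- 108 P{\left(j \right)} - 72 = - 108 \cdot 7 \left(-15\right) - 72 = \left(-108\right) \left(-105\right) - 72 = 11340 - 72 = 11268$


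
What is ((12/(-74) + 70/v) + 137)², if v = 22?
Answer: 3247632144/165649 ≈ 19606.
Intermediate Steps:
((12/(-74) + 70/v) + 137)² = ((12/(-74) + 70/22) + 137)² = ((12*(-1/74) + 70*(1/22)) + 137)² = ((-6/37 + 35/11) + 137)² = (1229/407 + 137)² = (56988/407)² = 3247632144/165649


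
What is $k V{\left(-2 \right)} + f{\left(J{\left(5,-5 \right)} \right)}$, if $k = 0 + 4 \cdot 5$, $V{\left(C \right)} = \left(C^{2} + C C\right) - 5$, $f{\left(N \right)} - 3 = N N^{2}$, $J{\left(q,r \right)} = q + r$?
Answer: $63$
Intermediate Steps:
$f{\left(N \right)} = 3 + N^{3}$ ($f{\left(N \right)} = 3 + N N^{2} = 3 + N^{3}$)
$V{\left(C \right)} = -5 + 2 C^{2}$ ($V{\left(C \right)} = \left(C^{2} + C^{2}\right) - 5 = 2 C^{2} - 5 = -5 + 2 C^{2}$)
$k = 20$ ($k = 0 + 20 = 20$)
$k V{\left(-2 \right)} + f{\left(J{\left(5,-5 \right)} \right)} = 20 \left(-5 + 2 \left(-2\right)^{2}\right) + \left(3 + \left(5 - 5\right)^{3}\right) = 20 \left(-5 + 2 \cdot 4\right) + \left(3 + 0^{3}\right) = 20 \left(-5 + 8\right) + \left(3 + 0\right) = 20 \cdot 3 + 3 = 60 + 3 = 63$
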